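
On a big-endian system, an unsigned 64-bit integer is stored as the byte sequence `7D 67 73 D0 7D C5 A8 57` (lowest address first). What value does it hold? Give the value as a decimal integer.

Big-endian stores the most-significant byte at the lowest address.
The bytes are already most-significant first: 0x7D6773D07DC5A857.
0x7D6773D07DC5A857 = 9036318516642687063.

9036318516642687063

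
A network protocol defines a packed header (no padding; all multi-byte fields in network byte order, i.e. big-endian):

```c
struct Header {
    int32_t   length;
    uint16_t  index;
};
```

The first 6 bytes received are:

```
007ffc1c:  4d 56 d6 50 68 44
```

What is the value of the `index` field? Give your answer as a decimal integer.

26692

`index` follows `length` (4 bytes), so it starts at byte offset 4 and occupies 2 bytes.
Bytes at offsets 4..5: 68 44.
Big-endian stores the most-significant byte at the lowest address.
The bytes are already most-significant first: 0x6844.
0x6844 = 26692.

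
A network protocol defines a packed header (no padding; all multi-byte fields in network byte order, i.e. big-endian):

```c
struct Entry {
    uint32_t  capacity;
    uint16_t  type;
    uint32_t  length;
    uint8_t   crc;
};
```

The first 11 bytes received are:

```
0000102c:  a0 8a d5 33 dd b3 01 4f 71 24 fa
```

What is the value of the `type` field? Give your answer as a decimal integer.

`type` follows `capacity` (4 bytes), so it starts at byte offset 4 and occupies 2 bytes.
Bytes at offsets 4..5: DD B3.
Big-endian stores the most-significant byte at the lowest address.
The bytes are already most-significant first: 0xDDB3.
0xDDB3 = 56755.

56755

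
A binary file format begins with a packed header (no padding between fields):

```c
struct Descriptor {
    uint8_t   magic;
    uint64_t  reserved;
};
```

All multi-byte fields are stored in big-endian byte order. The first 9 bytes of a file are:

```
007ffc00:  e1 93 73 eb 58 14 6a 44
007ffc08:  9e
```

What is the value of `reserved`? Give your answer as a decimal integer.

`reserved` follows `magic` (1 byte), so it starts at byte offset 1 and occupies 8 bytes.
Bytes at offsets 1..8: 93 73 EB 58 14 6A 44 9E.
Big-endian stores the most-significant byte at the lowest address.
The bytes are already most-significant first: 0x9373EB58146A449E.
0x9373EB58146A449E = 10625094709429290142.

10625094709429290142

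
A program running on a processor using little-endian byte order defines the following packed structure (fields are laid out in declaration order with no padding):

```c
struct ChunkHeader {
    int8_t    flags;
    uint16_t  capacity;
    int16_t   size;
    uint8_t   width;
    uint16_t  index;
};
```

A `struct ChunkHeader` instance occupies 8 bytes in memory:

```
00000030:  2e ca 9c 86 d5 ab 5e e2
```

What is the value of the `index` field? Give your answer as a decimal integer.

`index` follows `flags` (1 B), `capacity` (2 B), `size` (2 B), `width` (1 B), so it starts at offset 1 + 2 + 2 + 1 = 6 and occupies 2 bytes.
Bytes at offsets 6..7: 5E E2.
Little-endian: lowest address holds the least-significant byte.
Reassemble most-significant byte first: E2 5E → 0xE25E.
0xE25E = 57950.

57950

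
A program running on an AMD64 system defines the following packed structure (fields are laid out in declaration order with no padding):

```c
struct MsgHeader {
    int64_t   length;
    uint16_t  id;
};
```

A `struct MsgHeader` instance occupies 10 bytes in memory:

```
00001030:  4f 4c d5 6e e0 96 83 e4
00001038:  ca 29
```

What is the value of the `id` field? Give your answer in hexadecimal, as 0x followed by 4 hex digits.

0x29CA

`id` follows `length` (8 bytes), so it starts at byte offset 8 and occupies 2 bytes.
Bytes at offsets 8..9: CA 29.
Little-endian stores the least-significant byte at the lowest address.
Reassemble most-significant byte first: 29 CA → 0x29CA.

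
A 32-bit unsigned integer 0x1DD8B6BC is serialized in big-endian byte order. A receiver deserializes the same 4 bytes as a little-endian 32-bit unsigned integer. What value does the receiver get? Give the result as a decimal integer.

Stored big-endian, the bytes at ascending addresses are 1D D8 B6 BC.
Read back as little-endian, the first byte is least significant, giving 0xBCB6D81D.
0xBCB6D81D = 3166099485.

3166099485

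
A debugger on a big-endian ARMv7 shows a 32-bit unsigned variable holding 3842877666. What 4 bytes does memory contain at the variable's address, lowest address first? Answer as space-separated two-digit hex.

3842877666 in hexadecimal, padded to 32 bits, is 0xE50DA8E2.
Split into bytes (most-significant first): E5 0D A8 E2.
In big-endian order the high byte comes first in memory.
So the memory order matches the most-significant-first order: E5 0D A8 E2.

E5 0D A8 E2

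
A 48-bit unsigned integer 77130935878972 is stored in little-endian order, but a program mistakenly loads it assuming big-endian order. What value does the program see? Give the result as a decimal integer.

77130935878972 in 48-bit hexadecimal is 0x46267208C53C.
Stored little-endian, the bytes at ascending addresses are 3C C5 08 72 26 46.
Read back as big-endian, the last byte is least significant, giving 0x3CC508722646.
0x3CC508722646 = 66816947922502.

66816947922502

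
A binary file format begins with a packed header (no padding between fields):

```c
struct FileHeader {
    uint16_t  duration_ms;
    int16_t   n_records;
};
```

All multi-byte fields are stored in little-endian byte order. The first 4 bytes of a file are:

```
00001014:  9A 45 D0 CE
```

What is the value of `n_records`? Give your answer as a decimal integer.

`n_records` follows `duration_ms` (2 bytes), so it starts at byte offset 2 and occupies 2 bytes.
Bytes at offsets 2..3: D0 CE.
Little-endian stores the least-significant byte at the lowest address.
Reassemble most-significant byte first: CE D0 → 0xCED0.
Top bit is set, so as a signed 16-bit value this is 0xCED0 − 2^16 = -12592.

-12592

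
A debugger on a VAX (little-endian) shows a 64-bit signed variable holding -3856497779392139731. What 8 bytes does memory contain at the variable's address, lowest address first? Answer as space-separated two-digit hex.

2D AE 3F C6 B3 F7 7A CA

Two's complement of -3856497779392139731 in 64 bits: 3856497779392139731 = 0x3585084C39C051D3; invert → 0xCA7AF7B3C63FAE2C; add 1 → 0xCA7AF7B3C63FAE2D.
Split into bytes (most-significant first): CA 7A F7 B3 C6 3F AE 2D.
Little-endian stores the least-significant byte at the lowest address.
So at ascending addresses the bytes are 2D AE 3F C6 B3 F7 7A CA.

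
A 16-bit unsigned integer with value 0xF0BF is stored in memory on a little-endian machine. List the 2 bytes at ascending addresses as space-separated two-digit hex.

Split into bytes (most-significant first): F0 BF.
Little-endian stores the least-significant byte at the lowest address.
So at ascending addresses the bytes are BF F0.

BF F0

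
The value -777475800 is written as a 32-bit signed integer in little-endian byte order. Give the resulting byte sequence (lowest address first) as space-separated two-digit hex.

Two's complement of -777475800 in 32 bits: 777475800 = 0x2E5756D8; invert → 0xD1A8A927; add 1 → 0xD1A8A928.
Split into bytes (most-significant first): D1 A8 A9 28.
Little-endian stores the least-significant byte at the lowest address.
So at ascending addresses the bytes are 28 A9 A8 D1.

28 A9 A8 D1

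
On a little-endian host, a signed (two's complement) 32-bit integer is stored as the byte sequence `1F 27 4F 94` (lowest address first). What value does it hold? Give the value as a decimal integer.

Little-endian stores the least-significant byte at the lowest address.
Reassemble most-significant byte first: 94 4F 27 1F → 0x944F271F.
Top bit is set, so as a signed 32-bit value this is 0x944F271F − 2^32 = -1806751969.

-1806751969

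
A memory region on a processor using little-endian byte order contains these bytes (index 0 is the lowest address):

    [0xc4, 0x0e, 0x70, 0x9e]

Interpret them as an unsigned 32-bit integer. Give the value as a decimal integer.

2658143940

Little-endian stores the least-significant byte at the lowest address.
Reassemble most-significant byte first: 9E 70 0E C4 → 0x9E700EC4.
0x9E700EC4 = 2658143940.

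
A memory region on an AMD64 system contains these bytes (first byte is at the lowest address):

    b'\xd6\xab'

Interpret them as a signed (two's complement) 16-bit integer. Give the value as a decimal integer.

Little-endian stores the least-significant byte at the lowest address.
Reassemble most-significant byte first: AB D6 → 0xABD6.
Top bit is set, so as a signed 16-bit value this is 0xABD6 − 2^16 = -21546.

-21546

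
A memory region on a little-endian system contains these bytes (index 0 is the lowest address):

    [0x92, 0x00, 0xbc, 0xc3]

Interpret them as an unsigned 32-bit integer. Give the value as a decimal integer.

Little-endian stores the least-significant byte at the lowest address.
Reassemble most-significant byte first: C3 BC 00 92 → 0xC3BC0092.
0xC3BC0092 = 3283878034.

3283878034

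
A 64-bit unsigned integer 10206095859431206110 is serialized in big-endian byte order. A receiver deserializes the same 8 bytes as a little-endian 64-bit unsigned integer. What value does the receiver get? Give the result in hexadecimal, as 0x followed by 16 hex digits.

10206095859431206110 in 64-bit hexadecimal is 0x8DA3561C24FB6CDE.
Stored big-endian, the bytes at ascending addresses are 8D A3 56 1C 24 FB 6C DE.
Read back as little-endian, the first byte is least significant, giving 0xDE6CFB241C56A38D.

0xDE6CFB241C56A38D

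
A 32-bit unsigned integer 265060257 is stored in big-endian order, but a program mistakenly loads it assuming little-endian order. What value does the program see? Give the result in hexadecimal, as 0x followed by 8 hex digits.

265060257 in 32-bit hexadecimal is 0x0FCC7FA1.
Stored big-endian, the bytes at ascending addresses are 0F CC 7F A1.
Read back as little-endian, the first byte is least significant, giving 0xA17FCC0F.

0xA17FCC0F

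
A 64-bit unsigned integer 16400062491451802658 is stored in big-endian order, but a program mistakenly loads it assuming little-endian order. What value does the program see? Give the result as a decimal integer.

16400062491451802658 in 64-bit hexadecimal is 0xE398B9F1D9314422.
Stored big-endian, the bytes at ascending addresses are E3 98 B9 F1 D9 31 44 22.
Read back as little-endian, the first byte is least significant, giving 0x224431D9F1B998E3.
0x224431D9F1B998E3 = 2469153307839011043.

2469153307839011043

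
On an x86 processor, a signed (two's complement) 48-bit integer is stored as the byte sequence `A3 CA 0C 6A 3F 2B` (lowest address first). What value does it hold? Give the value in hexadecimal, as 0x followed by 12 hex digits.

0x2B3F6A0CCAA3

In little-endian order the low byte comes first in memory.
Reassemble most-significant byte first: 2B 3F 6A 0C CA A3 → 0x2B3F6A0CCAA3.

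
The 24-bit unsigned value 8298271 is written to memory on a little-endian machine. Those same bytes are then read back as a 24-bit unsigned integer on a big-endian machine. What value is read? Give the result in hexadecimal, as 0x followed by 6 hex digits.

8298271 in 24-bit hexadecimal is 0x7E9F1F.
Stored little-endian, the bytes at ascending addresses are 1F 9F 7E.
Read back as big-endian, the last byte is least significant, giving 0x1F9F7E.

0x1F9F7E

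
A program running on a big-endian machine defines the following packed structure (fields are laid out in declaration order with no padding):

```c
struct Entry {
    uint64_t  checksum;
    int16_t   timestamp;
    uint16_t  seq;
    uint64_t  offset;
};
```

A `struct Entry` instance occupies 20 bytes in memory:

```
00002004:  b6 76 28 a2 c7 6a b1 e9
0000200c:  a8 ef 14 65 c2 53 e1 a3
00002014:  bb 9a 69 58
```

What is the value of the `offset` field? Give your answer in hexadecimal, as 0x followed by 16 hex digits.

`offset` follows `checksum` (8 B), `timestamp` (2 B), `seq` (2 B), so it starts at offset 8 + 2 + 2 = 12 and occupies 8 bytes.
Bytes at offsets 12..19: C2 53 E1 A3 BB 9A 69 58.
Big-endian stores the most-significant byte at the lowest address.
The bytes are already most-significant first: 0xC253E1A3BB9A6958.

0xC253E1A3BB9A6958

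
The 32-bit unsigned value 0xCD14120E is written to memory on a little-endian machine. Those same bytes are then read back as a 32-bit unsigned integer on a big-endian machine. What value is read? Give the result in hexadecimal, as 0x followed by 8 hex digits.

0x0E1214CD

Stored little-endian, the bytes at ascending addresses are 0E 12 14 CD.
Read back as big-endian, the last byte is least significant, giving 0x0E1214CD.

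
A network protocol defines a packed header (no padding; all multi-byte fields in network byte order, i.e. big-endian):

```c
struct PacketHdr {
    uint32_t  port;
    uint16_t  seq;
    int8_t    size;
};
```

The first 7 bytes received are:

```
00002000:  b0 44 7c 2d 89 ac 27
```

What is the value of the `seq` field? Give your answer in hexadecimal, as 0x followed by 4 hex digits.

`seq` follows `port` (4 bytes), so it starts at byte offset 4 and occupies 2 bytes.
Bytes at offsets 4..5: 89 AC.
Big-endian: lowest address holds the most-significant byte.
The bytes are already most-significant first: 0x89AC.

0x89AC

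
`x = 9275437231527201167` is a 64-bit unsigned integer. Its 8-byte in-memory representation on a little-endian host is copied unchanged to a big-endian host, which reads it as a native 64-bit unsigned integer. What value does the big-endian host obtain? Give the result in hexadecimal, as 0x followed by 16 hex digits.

9275437231527201167 in 64-bit hexadecimal is 0x80B8F904C99C898F.
Stored little-endian, the bytes at ascending addresses are 8F 89 9C C9 04 F9 B8 80.
Read back as big-endian, the last byte is least significant, giving 0x8F899CC904F9B880.

0x8F899CC904F9B880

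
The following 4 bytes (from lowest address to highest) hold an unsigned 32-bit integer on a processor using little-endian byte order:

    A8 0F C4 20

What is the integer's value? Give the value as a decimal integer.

549719976

Little-endian: lowest address holds the least-significant byte.
Reassemble most-significant byte first: 20 C4 0F A8 → 0x20C40FA8.
0x20C40FA8 = 549719976.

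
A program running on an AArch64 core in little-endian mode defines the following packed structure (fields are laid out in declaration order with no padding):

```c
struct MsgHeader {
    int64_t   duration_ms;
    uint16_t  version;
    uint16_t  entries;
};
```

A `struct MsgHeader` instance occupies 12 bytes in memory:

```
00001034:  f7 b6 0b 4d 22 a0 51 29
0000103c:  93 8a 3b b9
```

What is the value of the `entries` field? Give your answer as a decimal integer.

47419

`entries` follows `duration_ms` (8 B), `version` (2 B), so it starts at offset 8 + 2 = 10 and occupies 2 bytes.
Bytes at offsets 10..11: 3B B9.
Little-endian: lowest address holds the least-significant byte.
Reassemble most-significant byte first: B9 3B → 0xB93B.
0xB93B = 47419.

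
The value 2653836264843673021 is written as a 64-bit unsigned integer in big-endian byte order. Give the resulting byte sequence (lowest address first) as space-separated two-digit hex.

24 D4 52 05 B2 0E 7D BD

2653836264843673021 in hexadecimal, padded to 64 bits, is 0x24D45205B20E7DBD.
Split into bytes (most-significant first): 24 D4 52 05 B2 0E 7D BD.
Big-endian stores the most-significant byte at the lowest address.
So the memory order matches the most-significant-first order: 24 D4 52 05 B2 0E 7D BD.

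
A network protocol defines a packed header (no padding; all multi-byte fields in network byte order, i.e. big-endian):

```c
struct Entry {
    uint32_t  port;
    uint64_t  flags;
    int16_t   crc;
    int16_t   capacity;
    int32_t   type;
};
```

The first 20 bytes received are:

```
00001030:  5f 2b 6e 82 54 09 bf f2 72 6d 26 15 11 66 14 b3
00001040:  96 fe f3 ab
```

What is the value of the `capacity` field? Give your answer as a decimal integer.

`capacity` follows `port` (4 B), `flags` (8 B), `crc` (2 B), so it starts at offset 4 + 8 + 2 = 14 and occupies 2 bytes.
Bytes at offsets 14..15: 14 B3.
Big-endian: lowest address holds the most-significant byte.
The bytes are already most-significant first: 0x14B3.
0x14B3 = 5299.

5299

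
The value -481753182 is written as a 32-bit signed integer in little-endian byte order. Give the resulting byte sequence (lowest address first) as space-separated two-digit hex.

Two's complement of -481753182 in 32 bits: 481753182 = 0x1CB6F85E; invert → 0xE34907A1; add 1 → 0xE34907A2.
Split into bytes (most-significant first): E3 49 07 A2.
Little-endian stores the least-significant byte at the lowest address.
So at ascending addresses the bytes are A2 07 49 E3.

A2 07 49 E3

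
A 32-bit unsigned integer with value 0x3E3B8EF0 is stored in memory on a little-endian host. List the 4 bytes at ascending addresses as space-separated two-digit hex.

Split into bytes (most-significant first): 3E 3B 8E F0.
Little-endian stores the least-significant byte at the lowest address.
So at ascending addresses the bytes are F0 8E 3B 3E.

F0 8E 3B 3E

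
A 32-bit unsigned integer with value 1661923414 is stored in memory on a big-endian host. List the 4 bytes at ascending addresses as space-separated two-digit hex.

1661923414 in hexadecimal, padded to 32 bits, is 0x630EF056.
Split into bytes (most-significant first): 63 0E F0 56.
Big-endian: lowest address holds the most-significant byte.
So the memory order matches the most-significant-first order: 63 0E F0 56.

63 0E F0 56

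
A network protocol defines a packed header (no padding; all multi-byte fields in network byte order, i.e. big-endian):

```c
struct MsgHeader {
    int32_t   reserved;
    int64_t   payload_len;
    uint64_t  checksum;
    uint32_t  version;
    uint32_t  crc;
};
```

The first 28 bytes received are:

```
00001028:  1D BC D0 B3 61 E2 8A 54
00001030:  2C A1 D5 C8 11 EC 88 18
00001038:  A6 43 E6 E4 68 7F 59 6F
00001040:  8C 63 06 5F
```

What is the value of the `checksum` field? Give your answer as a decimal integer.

`checksum` follows `reserved` (4 B), `payload_len` (8 B), so it starts at offset 4 + 8 = 12 and occupies 8 bytes.
Bytes at offsets 12..19: 11 EC 88 18 A6 43 E6 E4.
Big-endian stores the most-significant byte at the lowest address.
The bytes are already most-significant first: 0x11EC8818A643E6E4.
0x11EC8818A643E6E4 = 1291556832598550244.

1291556832598550244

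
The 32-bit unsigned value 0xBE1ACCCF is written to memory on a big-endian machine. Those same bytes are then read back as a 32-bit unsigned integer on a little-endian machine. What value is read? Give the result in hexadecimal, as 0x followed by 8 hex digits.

0xCFCC1ABE

Stored big-endian, the bytes at ascending addresses are BE 1A CC CF.
Read back as little-endian, the first byte is least significant, giving 0xCFCC1ABE.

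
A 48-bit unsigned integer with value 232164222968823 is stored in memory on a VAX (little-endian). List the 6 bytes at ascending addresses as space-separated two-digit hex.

F7 23 0A F2 26 D3

232164222968823 in hexadecimal, padded to 48 bits, is 0xD326F20A23F7.
Split into bytes (most-significant first): D3 26 F2 0A 23 F7.
Little-endian: lowest address holds the least-significant byte.
So at ascending addresses the bytes are F7 23 0A F2 26 D3.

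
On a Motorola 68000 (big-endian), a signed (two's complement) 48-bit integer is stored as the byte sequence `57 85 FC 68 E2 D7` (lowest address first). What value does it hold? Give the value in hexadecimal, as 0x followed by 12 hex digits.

0x5785FC68E2D7

Big-endian: lowest address holds the most-significant byte.
The bytes are already most-significant first: 0x5785FC68E2D7.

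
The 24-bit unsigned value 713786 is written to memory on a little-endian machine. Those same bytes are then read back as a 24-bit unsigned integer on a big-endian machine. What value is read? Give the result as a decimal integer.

3859466

713786 in 24-bit hexadecimal is 0x0AE43A.
Stored little-endian, the bytes at ascending addresses are 3A E4 0A.
Read back as big-endian, the last byte is least significant, giving 0x3AE40A.
0x3AE40A = 3859466.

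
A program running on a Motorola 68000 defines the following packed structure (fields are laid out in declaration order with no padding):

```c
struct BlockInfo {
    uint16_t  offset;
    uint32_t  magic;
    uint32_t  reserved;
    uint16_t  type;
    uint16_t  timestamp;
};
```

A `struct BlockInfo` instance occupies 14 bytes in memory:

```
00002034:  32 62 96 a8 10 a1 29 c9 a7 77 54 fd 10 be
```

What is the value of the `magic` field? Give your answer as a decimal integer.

`magic` follows `offset` (2 bytes), so it starts at byte offset 2 and occupies 4 bytes.
Bytes at offsets 2..5: 96 A8 10 A1.
In big-endian order the high byte comes first in memory.
The bytes are already most-significant first: 0x96A810A1.
0x96A810A1 = 2527596705.

2527596705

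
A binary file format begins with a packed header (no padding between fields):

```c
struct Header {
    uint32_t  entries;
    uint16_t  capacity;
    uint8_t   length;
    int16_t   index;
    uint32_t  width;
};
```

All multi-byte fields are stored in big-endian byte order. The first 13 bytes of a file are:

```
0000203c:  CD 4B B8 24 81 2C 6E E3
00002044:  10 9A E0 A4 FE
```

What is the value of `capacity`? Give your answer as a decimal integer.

`capacity` follows `entries` (4 bytes), so it starts at byte offset 4 and occupies 2 bytes.
Bytes at offsets 4..5: 81 2C.
In big-endian order the high byte comes first in memory.
The bytes are already most-significant first: 0x812C.
0x812C = 33068.

33068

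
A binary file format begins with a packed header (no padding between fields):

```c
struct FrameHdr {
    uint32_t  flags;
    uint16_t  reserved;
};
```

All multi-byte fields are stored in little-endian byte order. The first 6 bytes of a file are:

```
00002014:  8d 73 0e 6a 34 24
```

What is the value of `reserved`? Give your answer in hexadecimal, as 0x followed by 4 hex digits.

`reserved` follows `flags` (4 bytes), so it starts at byte offset 4 and occupies 2 bytes.
Bytes at offsets 4..5: 34 24.
In little-endian order the low byte comes first in memory.
Reassemble most-significant byte first: 24 34 → 0x2434.

0x2434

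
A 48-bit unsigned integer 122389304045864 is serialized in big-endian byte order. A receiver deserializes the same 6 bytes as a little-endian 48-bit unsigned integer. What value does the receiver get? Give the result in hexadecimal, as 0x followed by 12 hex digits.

122389304045864 in 48-bit hexadecimal is 0x6F4FFAFDF128.
Stored big-endian, the bytes at ascending addresses are 6F 4F FA FD F1 28.
Read back as little-endian, the first byte is least significant, giving 0x28F1FDFA4F6F.

0x28F1FDFA4F6F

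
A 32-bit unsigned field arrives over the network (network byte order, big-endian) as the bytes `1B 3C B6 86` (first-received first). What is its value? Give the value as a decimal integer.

Big-endian: lowest address holds the most-significant byte.
The bytes are already most-significant first: 0x1B3CB686.
0x1B3CB686 = 456963718.

456963718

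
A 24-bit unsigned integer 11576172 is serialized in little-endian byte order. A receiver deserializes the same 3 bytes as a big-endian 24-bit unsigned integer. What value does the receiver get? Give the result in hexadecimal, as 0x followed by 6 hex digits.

11576172 in 24-bit hexadecimal is 0xB0A36C.
Stored little-endian, the bytes at ascending addresses are 6C A3 B0.
Read back as big-endian, the last byte is least significant, giving 0x6CA3B0.

0x6CA3B0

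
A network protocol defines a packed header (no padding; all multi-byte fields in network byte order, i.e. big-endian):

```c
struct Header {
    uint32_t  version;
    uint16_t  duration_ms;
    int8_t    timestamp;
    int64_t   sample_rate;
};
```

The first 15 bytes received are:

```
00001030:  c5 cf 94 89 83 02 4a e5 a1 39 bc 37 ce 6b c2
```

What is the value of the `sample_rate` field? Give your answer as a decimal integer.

`sample_rate` follows `version` (4 B), `duration_ms` (2 B), `timestamp` (1 B), so it starts at offset 4 + 2 + 1 = 7 and occupies 8 bytes.
Bytes at offsets 7..14: E5 A1 39 BC 37 CE 6B C2.
Big-endian: lowest address holds the most-significant byte.
The bytes are already most-significant first: 0xE5A139BC37CE6BC2.
Top bit is set, so as a signed 64-bit value this is 0xE5A139BC37CE6BC2 − 2^64 = -1900174087220728894.

-1900174087220728894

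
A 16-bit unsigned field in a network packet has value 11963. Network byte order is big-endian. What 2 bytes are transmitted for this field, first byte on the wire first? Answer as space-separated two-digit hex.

2E BB

11963 in hexadecimal, padded to 16 bits, is 0x2EBB.
Split into bytes (most-significant first): 2E BB.
In big-endian order the high byte comes first in memory.
So the memory order matches the most-significant-first order: 2E BB.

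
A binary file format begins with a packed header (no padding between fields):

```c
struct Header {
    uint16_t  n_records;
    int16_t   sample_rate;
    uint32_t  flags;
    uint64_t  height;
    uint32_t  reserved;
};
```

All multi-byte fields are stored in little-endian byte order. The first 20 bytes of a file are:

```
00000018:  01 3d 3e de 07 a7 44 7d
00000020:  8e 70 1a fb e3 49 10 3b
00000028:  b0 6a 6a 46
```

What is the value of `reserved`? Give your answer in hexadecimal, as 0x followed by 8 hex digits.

0x466A6AB0

`reserved` follows `n_records` (2 B), `sample_rate` (2 B), `flags` (4 B), `height` (8 B), so it starts at offset 2 + 2 + 4 + 8 = 16 and occupies 4 bytes.
Bytes at offsets 16..19: B0 6A 6A 46.
Little-endian stores the least-significant byte at the lowest address.
Reassemble most-significant byte first: 46 6A 6A B0 → 0x466A6AB0.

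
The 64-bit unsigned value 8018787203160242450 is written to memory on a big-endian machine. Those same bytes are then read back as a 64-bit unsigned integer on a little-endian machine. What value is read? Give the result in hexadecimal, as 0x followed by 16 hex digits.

8018787203160242450 in 64-bit hexadecimal is 0x6F487479D5D07912.
Stored big-endian, the bytes at ascending addresses are 6F 48 74 79 D5 D0 79 12.
Read back as little-endian, the first byte is least significant, giving 0x1279D0D57974486F.

0x1279D0D57974486F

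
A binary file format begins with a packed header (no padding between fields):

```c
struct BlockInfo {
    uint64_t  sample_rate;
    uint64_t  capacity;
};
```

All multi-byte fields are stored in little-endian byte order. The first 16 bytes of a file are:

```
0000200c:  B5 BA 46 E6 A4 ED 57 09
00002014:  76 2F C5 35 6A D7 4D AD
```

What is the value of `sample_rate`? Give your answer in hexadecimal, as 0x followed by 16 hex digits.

`sample_rate` is the first field, at byte offset 0, occupying 8 bytes.
Bytes at offsets 0..7: B5 BA 46 E6 A4 ED 57 09.
Little-endian: lowest address holds the least-significant byte.
Reassemble most-significant byte first: 09 57 ED A4 E6 46 BA B5 → 0x0957EDA4E646BAB5.

0x0957EDA4E646BAB5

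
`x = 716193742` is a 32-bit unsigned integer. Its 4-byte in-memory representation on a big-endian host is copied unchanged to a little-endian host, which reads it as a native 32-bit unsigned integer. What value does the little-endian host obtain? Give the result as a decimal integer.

3460280362

716193742 in 32-bit hexadecimal is 0x2AB03FCE.
Stored big-endian, the bytes at ascending addresses are 2A B0 3F CE.
Read back as little-endian, the first byte is least significant, giving 0xCE3FB02A.
0xCE3FB02A = 3460280362.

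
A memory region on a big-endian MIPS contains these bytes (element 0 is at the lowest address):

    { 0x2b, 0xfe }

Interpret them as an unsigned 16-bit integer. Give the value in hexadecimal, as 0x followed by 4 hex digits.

Big-endian stores the most-significant byte at the lowest address.
The bytes are already most-significant first: 0x2BFE.

0x2BFE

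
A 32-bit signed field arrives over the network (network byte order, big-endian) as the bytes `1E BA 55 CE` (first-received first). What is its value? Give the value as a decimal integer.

515528142

Big-endian: lowest address holds the most-significant byte.
The bytes are already most-significant first: 0x1EBA55CE.
0x1EBA55CE = 515528142.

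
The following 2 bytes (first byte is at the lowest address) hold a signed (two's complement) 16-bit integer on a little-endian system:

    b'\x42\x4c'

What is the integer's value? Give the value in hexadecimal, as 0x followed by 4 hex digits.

0x4C42

In little-endian order the low byte comes first in memory.
Reassemble most-significant byte first: 4C 42 → 0x4C42.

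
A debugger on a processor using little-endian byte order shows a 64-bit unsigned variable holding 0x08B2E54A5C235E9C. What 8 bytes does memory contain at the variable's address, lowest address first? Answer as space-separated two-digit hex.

Split into bytes (most-significant first): 08 B2 E5 4A 5C 23 5E 9C.
In little-endian order the low byte comes first in memory.
So at ascending addresses the bytes are 9C 5E 23 5C 4A E5 B2 08.

9C 5E 23 5C 4A E5 B2 08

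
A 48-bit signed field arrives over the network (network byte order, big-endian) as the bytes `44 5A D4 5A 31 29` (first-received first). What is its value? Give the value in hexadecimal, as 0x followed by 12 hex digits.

Big-endian stores the most-significant byte at the lowest address.
The bytes are already most-significant first: 0x445AD45A3129.

0x445AD45A3129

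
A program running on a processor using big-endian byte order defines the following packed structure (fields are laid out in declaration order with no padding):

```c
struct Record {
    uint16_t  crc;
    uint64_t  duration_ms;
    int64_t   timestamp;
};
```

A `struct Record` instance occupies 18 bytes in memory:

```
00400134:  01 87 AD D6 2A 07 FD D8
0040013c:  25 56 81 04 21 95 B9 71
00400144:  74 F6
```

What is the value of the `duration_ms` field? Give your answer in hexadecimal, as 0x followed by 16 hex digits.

0xADD62A07FDD82556

`duration_ms` follows `crc` (2 bytes), so it starts at byte offset 2 and occupies 8 bytes.
Bytes at offsets 2..9: AD D6 2A 07 FD D8 25 56.
In big-endian order the high byte comes first in memory.
The bytes are already most-significant first: 0xADD62A07FDD82556.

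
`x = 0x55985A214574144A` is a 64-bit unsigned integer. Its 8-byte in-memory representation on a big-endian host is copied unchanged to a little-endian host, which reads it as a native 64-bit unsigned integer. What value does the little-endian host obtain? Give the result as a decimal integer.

Stored big-endian, the bytes at ascending addresses are 55 98 5A 21 45 74 14 4A.
Read back as little-endian, the first byte is least significant, giving 0x4A147445215A9855.
0x4A147445215A9855 = 5338019298602031189.

5338019298602031189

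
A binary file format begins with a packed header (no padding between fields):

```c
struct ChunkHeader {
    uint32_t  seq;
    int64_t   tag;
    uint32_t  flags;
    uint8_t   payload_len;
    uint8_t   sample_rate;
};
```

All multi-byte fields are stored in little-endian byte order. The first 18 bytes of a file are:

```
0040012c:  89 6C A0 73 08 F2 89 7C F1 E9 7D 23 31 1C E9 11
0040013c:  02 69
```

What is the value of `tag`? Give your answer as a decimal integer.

`tag` follows `seq` (4 bytes), so it starts at byte offset 4 and occupies 8 bytes.
Bytes at offsets 4..11: 08 F2 89 7C F1 E9 7D 23.
Little-endian: lowest address holds the least-significant byte.
Reassemble most-significant byte first: 23 7D E9 F1 7C 89 F2 08 → 0x237DE9F17C89F208.
0x237DE9F17C89F208 = 2557457386802115080.

2557457386802115080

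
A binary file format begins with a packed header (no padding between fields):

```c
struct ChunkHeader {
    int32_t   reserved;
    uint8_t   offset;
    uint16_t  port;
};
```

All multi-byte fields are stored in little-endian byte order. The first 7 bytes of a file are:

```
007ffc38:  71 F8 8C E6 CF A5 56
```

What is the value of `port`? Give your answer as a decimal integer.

22181

`port` follows `reserved` (4 B), `offset` (1 B), so it starts at offset 4 + 1 = 5 and occupies 2 bytes.
Bytes at offsets 5..6: A5 56.
Little-endian stores the least-significant byte at the lowest address.
Reassemble most-significant byte first: 56 A5 → 0x56A5.
0x56A5 = 22181.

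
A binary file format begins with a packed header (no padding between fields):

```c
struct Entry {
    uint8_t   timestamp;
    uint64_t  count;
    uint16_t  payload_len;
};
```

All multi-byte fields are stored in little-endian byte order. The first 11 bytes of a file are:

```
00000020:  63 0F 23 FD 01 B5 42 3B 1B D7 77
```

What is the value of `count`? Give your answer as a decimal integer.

1962235407839863567

`count` follows `timestamp` (1 byte), so it starts at byte offset 1 and occupies 8 bytes.
Bytes at offsets 1..8: 0F 23 FD 01 B5 42 3B 1B.
In little-endian order the low byte comes first in memory.
Reassemble most-significant byte first: 1B 3B 42 B5 01 FD 23 0F → 0x1B3B42B501FD230F.
0x1B3B42B501FD230F = 1962235407839863567.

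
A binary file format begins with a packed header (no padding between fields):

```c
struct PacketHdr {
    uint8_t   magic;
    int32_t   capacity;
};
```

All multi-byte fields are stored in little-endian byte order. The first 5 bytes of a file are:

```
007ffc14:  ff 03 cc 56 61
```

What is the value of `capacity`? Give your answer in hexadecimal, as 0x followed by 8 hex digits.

0x6156CC03

`capacity` follows `magic` (1 byte), so it starts at byte offset 1 and occupies 4 bytes.
Bytes at offsets 1..4: 03 CC 56 61.
Little-endian: lowest address holds the least-significant byte.
Reassemble most-significant byte first: 61 56 CC 03 → 0x6156CC03.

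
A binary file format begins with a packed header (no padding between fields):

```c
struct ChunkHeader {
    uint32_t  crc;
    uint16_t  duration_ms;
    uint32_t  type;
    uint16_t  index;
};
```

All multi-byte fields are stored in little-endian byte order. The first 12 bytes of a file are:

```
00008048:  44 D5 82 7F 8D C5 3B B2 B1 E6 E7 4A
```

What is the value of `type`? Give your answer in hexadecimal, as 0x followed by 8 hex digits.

0xE6B1B23B

`type` follows `crc` (4 B), `duration_ms` (2 B), so it starts at offset 4 + 2 = 6 and occupies 4 bytes.
Bytes at offsets 6..9: 3B B2 B1 E6.
Little-endian: lowest address holds the least-significant byte.
Reassemble most-significant byte first: E6 B1 B2 3B → 0xE6B1B23B.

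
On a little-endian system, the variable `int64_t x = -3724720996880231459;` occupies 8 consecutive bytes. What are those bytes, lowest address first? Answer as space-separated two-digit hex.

Two's complement of -3724720996880231459 in 64 bits: 3724720996880231459 = 0x33B0DE03227C2C23; invert → 0xCC4F21FCDD83D3DC; add 1 → 0xCC4F21FCDD83D3DD.
Split into bytes (most-significant first): CC 4F 21 FC DD 83 D3 DD.
In little-endian order the low byte comes first in memory.
So at ascending addresses the bytes are DD D3 83 DD FC 21 4F CC.

DD D3 83 DD FC 21 4F CC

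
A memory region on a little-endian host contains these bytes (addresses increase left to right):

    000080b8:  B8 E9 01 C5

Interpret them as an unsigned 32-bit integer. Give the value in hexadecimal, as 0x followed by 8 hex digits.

Little-endian stores the least-significant byte at the lowest address.
Reassemble most-significant byte first: C5 01 E9 B8 → 0xC501E9B8.

0xC501E9B8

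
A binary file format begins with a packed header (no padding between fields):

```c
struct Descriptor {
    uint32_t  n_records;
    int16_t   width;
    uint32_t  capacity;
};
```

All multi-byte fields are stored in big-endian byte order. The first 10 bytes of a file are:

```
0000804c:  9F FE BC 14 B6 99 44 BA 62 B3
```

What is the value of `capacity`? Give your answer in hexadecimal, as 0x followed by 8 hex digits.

`capacity` follows `n_records` (4 B), `width` (2 B), so it starts at offset 4 + 2 = 6 and occupies 4 bytes.
Bytes at offsets 6..9: 44 BA 62 B3.
Big-endian stores the most-significant byte at the lowest address.
The bytes are already most-significant first: 0x44BA62B3.

0x44BA62B3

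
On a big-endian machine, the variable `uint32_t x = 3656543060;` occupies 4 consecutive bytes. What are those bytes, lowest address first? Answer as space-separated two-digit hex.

D9 F2 6B 54

3656543060 in hexadecimal, padded to 32 bits, is 0xD9F26B54.
Split into bytes (most-significant first): D9 F2 6B 54.
Big-endian stores the most-significant byte at the lowest address.
So the memory order matches the most-significant-first order: D9 F2 6B 54.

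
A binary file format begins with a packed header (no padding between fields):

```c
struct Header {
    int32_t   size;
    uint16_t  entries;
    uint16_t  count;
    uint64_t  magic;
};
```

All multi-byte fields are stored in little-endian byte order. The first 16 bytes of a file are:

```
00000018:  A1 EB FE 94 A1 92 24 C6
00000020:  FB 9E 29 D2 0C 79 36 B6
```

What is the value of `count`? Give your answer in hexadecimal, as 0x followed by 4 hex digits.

0xC624

`count` follows `size` (4 B), `entries` (2 B), so it starts at offset 4 + 2 = 6 and occupies 2 bytes.
Bytes at offsets 6..7: 24 C6.
Little-endian stores the least-significant byte at the lowest address.
Reassemble most-significant byte first: C6 24 → 0xC624.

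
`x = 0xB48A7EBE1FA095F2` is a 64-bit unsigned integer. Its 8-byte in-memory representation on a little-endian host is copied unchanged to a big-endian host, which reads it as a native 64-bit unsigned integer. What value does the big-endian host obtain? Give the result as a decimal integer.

17480053586908842676

Stored little-endian, the bytes at ascending addresses are F2 95 A0 1F BE 7E 8A B4.
Read back as big-endian, the last byte is least significant, giving 0xF295A01FBE7E8AB4.
0xF295A01FBE7E8AB4 = 17480053586908842676.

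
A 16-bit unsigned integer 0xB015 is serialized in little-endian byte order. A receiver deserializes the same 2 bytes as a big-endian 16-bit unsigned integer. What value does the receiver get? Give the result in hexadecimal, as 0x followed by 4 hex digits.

Stored little-endian, the bytes at ascending addresses are 15 B0.
Read back as big-endian, the last byte is least significant, giving 0x15B0.

0x15B0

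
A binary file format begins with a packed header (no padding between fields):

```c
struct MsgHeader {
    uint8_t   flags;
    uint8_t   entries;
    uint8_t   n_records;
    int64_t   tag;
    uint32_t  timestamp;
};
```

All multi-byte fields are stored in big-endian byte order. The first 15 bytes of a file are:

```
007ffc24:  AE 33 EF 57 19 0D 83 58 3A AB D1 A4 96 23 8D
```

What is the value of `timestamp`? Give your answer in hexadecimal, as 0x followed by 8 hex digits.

0xA496238D

`timestamp` follows `flags` (1 B), `entries` (1 B), `n_records` (1 B), `tag` (8 B), so it starts at offset 1 + 1 + 1 + 8 = 11 and occupies 4 bytes.
Bytes at offsets 11..14: A4 96 23 8D.
In big-endian order the high byte comes first in memory.
The bytes are already most-significant first: 0xA496238D.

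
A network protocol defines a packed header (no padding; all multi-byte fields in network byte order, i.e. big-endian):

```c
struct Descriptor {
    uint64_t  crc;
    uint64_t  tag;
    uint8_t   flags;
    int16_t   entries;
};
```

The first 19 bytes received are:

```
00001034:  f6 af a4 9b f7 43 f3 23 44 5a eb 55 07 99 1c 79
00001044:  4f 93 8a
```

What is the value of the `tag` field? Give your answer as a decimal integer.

4925507892915281017

`tag` follows `crc` (8 bytes), so it starts at byte offset 8 and occupies 8 bytes.
Bytes at offsets 8..15: 44 5A EB 55 07 99 1C 79.
Big-endian stores the most-significant byte at the lowest address.
The bytes are already most-significant first: 0x445AEB5507991C79.
0x445AEB5507991C79 = 4925507892915281017.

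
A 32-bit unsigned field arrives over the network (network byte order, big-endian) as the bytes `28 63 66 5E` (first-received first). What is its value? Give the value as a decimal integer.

Big-endian: lowest address holds the most-significant byte.
The bytes are already most-significant first: 0x2863665E.
0x2863665E = 677602910.

677602910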